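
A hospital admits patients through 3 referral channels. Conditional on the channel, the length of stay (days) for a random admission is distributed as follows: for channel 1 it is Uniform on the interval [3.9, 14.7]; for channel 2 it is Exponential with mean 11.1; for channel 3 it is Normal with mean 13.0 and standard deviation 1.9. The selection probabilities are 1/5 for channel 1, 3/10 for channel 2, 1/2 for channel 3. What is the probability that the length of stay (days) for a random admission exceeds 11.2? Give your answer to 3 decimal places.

0.588

Conditional on each channel, P(X > 11.2): 1: 0.324074; 2: 0.36458; 3: 0.828274.
By total probability, P(X > 11.2) = 0.2·0.324074 + 0.3·0.36458 + 0.5·0.828274 = 0.588326.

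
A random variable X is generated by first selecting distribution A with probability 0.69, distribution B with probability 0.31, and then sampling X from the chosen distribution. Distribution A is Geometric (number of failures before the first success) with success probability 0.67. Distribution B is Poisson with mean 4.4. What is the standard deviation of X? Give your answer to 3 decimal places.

2.267

Per component, A: μ=0.492537, E[X²]=0.977723; B: μ=4.4, E[X²]=23.76.
E[X] = 0.69·0.492537 + 0.31·4.4 = 1.70385.
E[X²] = 0.69·0.977723 + 0.31·23.76 = 8.04023.
Var(X) = E[X²] − (E[X])² = 8.04023 − 2.90311 = 5.13712.
SD(X) = √5.13712 = 2.26652.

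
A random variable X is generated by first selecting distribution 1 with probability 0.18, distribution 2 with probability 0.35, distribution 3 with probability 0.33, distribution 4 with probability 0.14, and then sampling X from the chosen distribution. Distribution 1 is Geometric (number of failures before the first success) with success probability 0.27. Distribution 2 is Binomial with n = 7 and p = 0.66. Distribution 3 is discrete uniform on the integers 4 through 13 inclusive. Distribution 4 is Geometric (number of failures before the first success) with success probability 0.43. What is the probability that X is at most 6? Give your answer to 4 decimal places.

0.7273

Conditional on each component, P(X ≤ 6): 1: 0.889526; 2: 0.945448; 3: 0.3; 4: 0.980451.
By total probability, P(X ≤ 6) = 0.18·0.889526 + 0.35·0.945448 + 0.33·0.3 + 0.14·0.980451 = 0.727285.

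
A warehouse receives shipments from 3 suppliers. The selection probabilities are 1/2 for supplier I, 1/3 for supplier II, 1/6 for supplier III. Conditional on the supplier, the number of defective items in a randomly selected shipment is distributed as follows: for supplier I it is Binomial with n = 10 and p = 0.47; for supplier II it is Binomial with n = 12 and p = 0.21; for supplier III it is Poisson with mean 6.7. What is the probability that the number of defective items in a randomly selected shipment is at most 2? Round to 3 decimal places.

Conditional on each supplier, P(X ≤ 2): I: 0.079147; II: 0.52317; III: 0.0371058.
By total probability, P(X ≤ 2) = 0.5·0.079147 + 0.333333·0.52317 + 0.166667·0.0371058 = 0.220148.

0.220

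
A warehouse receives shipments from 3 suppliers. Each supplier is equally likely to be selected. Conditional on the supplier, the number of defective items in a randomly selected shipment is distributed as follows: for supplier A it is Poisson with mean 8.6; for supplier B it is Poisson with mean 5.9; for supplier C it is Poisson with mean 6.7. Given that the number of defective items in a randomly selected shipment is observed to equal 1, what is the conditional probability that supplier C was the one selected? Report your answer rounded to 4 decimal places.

Likelihoods P(X=1 | ·): A: 0.00158331; B: 0.0161627; C: 0.00824711.
Posterior ∝ prior × likelihood. Numerator for C: 0.333333·0.00824711 = 0.00274904.
Normalizing constant: 0.333333·0.00158331 + 0.333333·0.0161627 + 0.333333·0.00824711 = 0.00866438.
P(C | observation) = 0.00274904 / 0.00866438 = 0.31728.

0.3173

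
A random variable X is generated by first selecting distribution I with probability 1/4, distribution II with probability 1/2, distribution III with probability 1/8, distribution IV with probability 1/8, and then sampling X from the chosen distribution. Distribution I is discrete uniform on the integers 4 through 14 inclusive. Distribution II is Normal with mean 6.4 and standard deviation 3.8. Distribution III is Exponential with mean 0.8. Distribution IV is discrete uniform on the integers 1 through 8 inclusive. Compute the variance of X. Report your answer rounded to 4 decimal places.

Per component, I: μ=9, E[X²]=91; II: μ=6.4, E[X²]=55.4; III: μ=0.8, E[X²]=1.28; IV: μ=4.5, E[X²]=25.5.
E[X] = 0.25·9 + 0.5·6.4 + 0.125·0.8 + 0.125·4.5 = 6.1125.
E[X²] = 0.25·91 + 0.5·55.4 + 0.125·1.28 + 0.125·25.5 = 53.7975.
Var(X) = E[X²] − (E[X])² = 53.7975 − 37.3627 = 16.4348.

16.4348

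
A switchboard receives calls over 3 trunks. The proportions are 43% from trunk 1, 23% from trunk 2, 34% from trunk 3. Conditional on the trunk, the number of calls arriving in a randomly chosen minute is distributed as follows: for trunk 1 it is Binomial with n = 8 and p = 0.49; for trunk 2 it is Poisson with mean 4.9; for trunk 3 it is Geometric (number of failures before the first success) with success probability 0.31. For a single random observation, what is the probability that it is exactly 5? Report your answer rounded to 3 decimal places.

Conditional on each trunk, P(X = 5): 1: 0.209835; 2: 0.17529; 3: 0.048485.
By total probability, P(X = 5) = 0.43·0.209835 + 0.23·0.17529 + 0.34·0.048485 = 0.147031.

0.147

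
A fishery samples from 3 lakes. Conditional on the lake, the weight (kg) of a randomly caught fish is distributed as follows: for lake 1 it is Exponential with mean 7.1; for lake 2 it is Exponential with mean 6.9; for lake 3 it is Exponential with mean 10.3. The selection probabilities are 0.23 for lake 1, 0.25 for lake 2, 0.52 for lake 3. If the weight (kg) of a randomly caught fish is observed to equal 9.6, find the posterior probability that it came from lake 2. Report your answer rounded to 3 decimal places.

Likelihoods f(9.6 | ·): 1: 0.0364357; 2: 0.0360508; 3: 0.0382282.
Posterior ∝ prior × likelihood. Numerator for 2: 0.25·0.0360508 = 0.0090127.
Normalizing constant: 0.23·0.0364357 + 0.25·0.0360508 + 0.52·0.0382282 = 0.0372716.
P(2 | observation) = 0.0090127 / 0.0372716 = 0.241812.

0.242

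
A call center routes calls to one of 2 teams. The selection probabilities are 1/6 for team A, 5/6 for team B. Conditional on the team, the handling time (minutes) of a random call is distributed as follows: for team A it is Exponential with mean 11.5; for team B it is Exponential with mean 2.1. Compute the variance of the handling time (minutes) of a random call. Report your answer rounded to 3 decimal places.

Per component, A: μ=11.5, E[X²]=264.5; B: μ=2.1, E[X²]=8.82.
E[X] = 0.166667·11.5 + 0.833333·2.1 = 3.66667.
E[X²] = 0.166667·264.5 + 0.833333·8.82 = 51.4333.
Var(X) = E[X²] − (E[X])² = 51.4333 − 13.4444 = 37.9889.

37.989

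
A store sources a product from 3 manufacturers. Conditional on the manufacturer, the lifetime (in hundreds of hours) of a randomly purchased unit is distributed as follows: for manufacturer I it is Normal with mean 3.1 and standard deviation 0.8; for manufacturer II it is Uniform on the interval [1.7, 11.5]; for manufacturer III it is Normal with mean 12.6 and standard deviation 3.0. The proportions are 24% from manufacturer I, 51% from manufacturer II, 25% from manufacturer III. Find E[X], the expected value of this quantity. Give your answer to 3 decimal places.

Component means — I: 3.1; II: 6.6; III: 12.6.
E[X] = 0.24·3.1 + 0.51·6.6 + 0.25·12.6 = 7.26.

7.260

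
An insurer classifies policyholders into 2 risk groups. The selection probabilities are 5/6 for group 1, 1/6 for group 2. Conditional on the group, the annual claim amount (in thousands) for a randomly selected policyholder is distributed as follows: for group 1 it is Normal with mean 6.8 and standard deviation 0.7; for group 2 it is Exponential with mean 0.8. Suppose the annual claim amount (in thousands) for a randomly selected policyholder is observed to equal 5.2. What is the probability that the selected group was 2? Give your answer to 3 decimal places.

Likelihoods f(5.2 | ·): 1: 0.0418147; 2: 0.0018793.
Posterior ∝ prior × likelihood. Numerator for 2: 0.166667·0.0018793 = 0.000313216.
Normalizing constant: 0.833333·0.0418147 + 0.166667·0.0018793 = 0.0351588.
P(2 | observation) = 0.000313216 / 0.0351588 = 0.00890863.

0.009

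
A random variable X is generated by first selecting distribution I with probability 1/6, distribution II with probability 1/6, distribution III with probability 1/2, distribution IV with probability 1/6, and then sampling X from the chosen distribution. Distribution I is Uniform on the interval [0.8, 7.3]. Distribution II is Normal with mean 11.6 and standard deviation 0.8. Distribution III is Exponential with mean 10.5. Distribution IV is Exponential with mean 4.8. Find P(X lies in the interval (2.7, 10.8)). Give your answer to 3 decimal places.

0.430

Conditional on each component, P(2.7 < X < 10.8): I: 0.707692; II: 0.158655; III: 0.41574; IV: 0.464384.
By total probability, P(2.7 < X < 10.8) = 0.166667·0.707692 + 0.166667·0.158655 + 0.5·0.41574 + 0.166667·0.464384 = 0.429659.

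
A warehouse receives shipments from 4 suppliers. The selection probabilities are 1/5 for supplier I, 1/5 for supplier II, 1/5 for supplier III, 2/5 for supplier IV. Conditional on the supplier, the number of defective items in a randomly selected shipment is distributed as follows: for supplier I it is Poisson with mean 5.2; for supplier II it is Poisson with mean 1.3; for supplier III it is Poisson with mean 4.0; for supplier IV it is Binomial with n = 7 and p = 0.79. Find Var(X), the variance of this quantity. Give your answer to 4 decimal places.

Per component, I: μ=5.2, E[X²]=32.24; II: μ=1.3, E[X²]=2.99; III: μ=4, E[X²]=20; IV: μ=5.53, E[X²]=31.7422.
E[X] = 0.2·5.2 + 0.2·1.3 + 0.2·4 + 0.4·5.53 = 4.312.
E[X²] = 0.2·32.24 + 0.2·2.99 + 0.2·20 + 0.4·31.7422 = 23.7429.
Var(X) = E[X²] − (E[X])² = 23.7429 − 18.5933 = 5.14954.

5.1495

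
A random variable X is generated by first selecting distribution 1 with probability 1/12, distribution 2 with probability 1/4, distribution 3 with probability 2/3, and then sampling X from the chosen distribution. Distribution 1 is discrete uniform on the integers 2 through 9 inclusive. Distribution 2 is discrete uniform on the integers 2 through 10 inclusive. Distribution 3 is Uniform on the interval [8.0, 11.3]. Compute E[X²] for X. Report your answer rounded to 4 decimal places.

76.3117

For each component E[X²] = Var + (mean)², giving 1: 35.5; 2: 42.6667; 3: 94.03.
Overall E[X²] = 0.0833333·35.5 + 0.25·42.6667 + 0.666667·94.03 = 76.3117.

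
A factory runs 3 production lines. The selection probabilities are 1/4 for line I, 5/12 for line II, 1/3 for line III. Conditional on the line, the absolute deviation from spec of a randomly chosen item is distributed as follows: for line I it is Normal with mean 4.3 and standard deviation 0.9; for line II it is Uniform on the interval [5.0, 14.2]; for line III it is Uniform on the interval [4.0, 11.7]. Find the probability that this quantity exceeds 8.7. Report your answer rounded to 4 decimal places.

Conditional on each line, P(X > 8.7): I: 5.07034e-07; II: 0.597826; III: 0.38961.
By total probability, P(X > 8.7) = 0.25·5.07034e-07 + 0.416667·0.597826 + 0.333333·0.38961 = 0.378964.

0.3790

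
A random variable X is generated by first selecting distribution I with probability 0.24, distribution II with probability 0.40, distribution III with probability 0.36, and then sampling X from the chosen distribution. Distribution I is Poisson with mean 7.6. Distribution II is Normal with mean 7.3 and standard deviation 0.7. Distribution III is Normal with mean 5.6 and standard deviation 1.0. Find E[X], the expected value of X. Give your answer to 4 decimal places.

6.7600

Component means — I: 7.6; II: 7.3; III: 5.6.
E[X] = 0.24·7.6 + 0.4·7.3 + 0.36·5.6 = 6.76.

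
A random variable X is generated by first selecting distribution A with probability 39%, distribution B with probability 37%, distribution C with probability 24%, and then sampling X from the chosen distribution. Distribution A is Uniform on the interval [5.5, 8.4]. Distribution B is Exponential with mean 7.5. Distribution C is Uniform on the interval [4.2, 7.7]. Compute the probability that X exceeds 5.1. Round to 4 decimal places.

0.7557

Conditional on each component, P(X > 5.1): A: 1; B: 0.506617; C: 0.742857.
By total probability, P(X > 5.1) = 0.39·1 + 0.37·0.506617 + 0.24·0.742857 = 0.755734.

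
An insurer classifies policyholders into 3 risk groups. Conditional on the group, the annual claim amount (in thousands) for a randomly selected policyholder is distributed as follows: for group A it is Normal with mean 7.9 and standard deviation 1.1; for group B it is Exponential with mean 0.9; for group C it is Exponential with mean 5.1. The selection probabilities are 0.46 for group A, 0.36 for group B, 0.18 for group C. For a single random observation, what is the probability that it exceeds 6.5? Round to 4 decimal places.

Conditional on each group, P(X > 6.5): A: 0.898443; B: 0.000730178; C: 0.279568.
By total probability, P(X > 6.5) = 0.46·0.898443 + 0.36·0.000730178 + 0.18·0.279568 = 0.463869.

0.4639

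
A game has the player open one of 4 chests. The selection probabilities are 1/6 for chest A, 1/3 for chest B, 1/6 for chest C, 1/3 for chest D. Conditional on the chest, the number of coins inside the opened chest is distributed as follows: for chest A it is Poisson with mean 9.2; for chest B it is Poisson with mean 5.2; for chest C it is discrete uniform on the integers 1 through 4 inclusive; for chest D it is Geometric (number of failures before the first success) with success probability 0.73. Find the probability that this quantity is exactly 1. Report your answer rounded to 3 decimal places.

0.117

Conditional on each chest, P(X = 1): A: 0.000929562; B: 0.0286861; C: 0.25; D: 0.1971.
By total probability, P(X = 1) = 0.166667·0.000929562 + 0.333333·0.0286861 + 0.166667·0.25 + 0.333333·0.1971 = 0.117084.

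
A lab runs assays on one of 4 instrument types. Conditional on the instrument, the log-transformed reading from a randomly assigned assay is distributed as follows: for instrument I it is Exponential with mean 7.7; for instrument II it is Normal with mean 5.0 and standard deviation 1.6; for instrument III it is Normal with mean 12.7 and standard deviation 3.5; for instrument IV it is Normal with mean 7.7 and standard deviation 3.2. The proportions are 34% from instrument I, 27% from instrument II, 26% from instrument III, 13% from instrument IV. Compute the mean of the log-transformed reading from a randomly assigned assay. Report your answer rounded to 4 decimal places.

8.2710

Component means — I: 7.7; II: 5; III: 12.7; IV: 7.7.
E[X] = 0.34·7.7 + 0.27·5 + 0.26·12.7 + 0.13·7.7 = 8.271.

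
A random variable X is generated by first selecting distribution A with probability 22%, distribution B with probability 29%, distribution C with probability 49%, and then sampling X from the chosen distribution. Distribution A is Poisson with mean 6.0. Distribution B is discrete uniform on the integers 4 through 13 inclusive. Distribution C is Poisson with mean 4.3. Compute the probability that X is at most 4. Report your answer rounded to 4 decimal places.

Conditional on each component, P(X ≤ 4): A: 0.285057; B: 0.1; C: 0.570438.
By total probability, P(X ≤ 4) = 0.22·0.285057 + 0.29·0.1 + 0.49·0.570438 = 0.371227.

0.3712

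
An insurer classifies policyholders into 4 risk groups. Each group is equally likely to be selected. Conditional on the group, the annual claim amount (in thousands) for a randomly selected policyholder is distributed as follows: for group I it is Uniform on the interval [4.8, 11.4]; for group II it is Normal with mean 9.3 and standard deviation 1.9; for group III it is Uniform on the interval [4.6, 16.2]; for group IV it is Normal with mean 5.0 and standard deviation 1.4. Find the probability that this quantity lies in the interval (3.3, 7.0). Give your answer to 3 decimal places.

Conditional on each group, P(3.3 < X < 7.0): I: 0.333333; II: 0.112244; III: 0.206897; IV: 0.811117.
By total probability, P(3.3 < X < 7.0) = 0.25·0.333333 + 0.25·0.112244 + 0.25·0.206897 + 0.25·0.811117 = 0.365898.

0.366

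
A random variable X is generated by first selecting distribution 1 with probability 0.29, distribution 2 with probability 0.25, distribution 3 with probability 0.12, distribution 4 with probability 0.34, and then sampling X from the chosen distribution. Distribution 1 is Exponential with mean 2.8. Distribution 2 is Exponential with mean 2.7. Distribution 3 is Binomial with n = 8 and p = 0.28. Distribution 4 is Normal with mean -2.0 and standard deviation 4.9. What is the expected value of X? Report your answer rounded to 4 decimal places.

1.0758

Component means — 1: 2.8; 2: 2.7; 3: 2.24; 4: -2.
E[X] = 0.29·2.8 + 0.25·2.7 + 0.12·2.24 + 0.34·-2 = 1.0758.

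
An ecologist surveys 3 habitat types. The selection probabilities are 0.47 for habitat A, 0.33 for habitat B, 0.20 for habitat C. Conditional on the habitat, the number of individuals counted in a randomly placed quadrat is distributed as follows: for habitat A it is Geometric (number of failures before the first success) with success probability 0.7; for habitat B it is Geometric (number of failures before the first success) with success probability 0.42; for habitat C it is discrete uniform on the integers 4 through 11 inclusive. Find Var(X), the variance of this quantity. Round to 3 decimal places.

9.735

Per component, A: μ=0.428571, E[X²]=0.795918; B: μ=1.38095, E[X²]=5.19501; C: μ=7.5, E[X²]=61.5.
E[X] = 0.47·0.428571 + 0.33·1.38095 + 0.2·7.5 = 2.15714.
E[X²] = 0.47·0.795918 + 0.33·5.19501 + 0.2·61.5 = 14.3884.
Var(X) = E[X²] − (E[X])² = 14.3884 − 4.65327 = 9.73517.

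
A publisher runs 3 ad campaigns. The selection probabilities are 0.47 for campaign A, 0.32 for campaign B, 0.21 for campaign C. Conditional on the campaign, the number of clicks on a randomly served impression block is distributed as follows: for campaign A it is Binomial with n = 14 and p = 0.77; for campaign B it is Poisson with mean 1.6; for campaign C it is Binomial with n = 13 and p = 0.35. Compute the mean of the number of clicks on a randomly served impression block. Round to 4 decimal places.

6.5341

Component means — A: 10.78; B: 1.6; C: 4.55.
E[X] = 0.47·10.78 + 0.32·1.6 + 0.21·4.55 = 6.5341.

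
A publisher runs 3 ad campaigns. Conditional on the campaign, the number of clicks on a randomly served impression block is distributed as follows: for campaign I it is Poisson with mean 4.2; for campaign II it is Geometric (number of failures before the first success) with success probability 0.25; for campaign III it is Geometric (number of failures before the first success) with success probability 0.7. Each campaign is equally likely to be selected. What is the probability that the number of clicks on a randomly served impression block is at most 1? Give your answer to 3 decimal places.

Conditional on each campaign, P(X ≤ 1): I: 0.077977; II: 0.4375; III: 0.91.
By total probability, P(X ≤ 1) = 0.333333·0.077977 + 0.333333·0.4375 + 0.333333·0.91 = 0.475159.

0.475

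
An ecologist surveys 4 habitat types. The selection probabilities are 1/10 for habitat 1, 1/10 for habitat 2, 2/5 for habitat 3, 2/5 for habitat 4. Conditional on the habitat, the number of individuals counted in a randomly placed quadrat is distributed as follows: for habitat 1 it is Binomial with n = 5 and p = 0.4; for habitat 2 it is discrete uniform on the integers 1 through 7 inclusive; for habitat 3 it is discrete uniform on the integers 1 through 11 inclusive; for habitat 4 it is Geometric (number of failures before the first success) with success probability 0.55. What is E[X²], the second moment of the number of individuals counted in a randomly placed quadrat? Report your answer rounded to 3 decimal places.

21.783

For each component E[X²] = Var + (mean)², giving 1: 5.2; 2: 20; 3: 46; 4: 2.15702.
Overall E[X²] = 0.1·5.2 + 0.1·20 + 0.4·46 + 0.4·2.15702 = 21.7828.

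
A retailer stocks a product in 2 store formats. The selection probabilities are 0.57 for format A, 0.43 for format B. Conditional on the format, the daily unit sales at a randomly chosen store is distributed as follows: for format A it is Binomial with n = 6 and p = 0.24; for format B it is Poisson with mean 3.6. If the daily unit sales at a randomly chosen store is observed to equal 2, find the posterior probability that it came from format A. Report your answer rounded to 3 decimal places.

0.683

Likelihoods P(X=2 | ·): A: 0.288249; B: 0.177058.
Posterior ∝ prior × likelihood. Numerator for A: 0.57·0.288249 = 0.164302.
Normalizing constant: 0.57·0.288249 + 0.43·0.177058 = 0.240437.
P(A | observation) = 0.164302 / 0.240437 = 0.683348.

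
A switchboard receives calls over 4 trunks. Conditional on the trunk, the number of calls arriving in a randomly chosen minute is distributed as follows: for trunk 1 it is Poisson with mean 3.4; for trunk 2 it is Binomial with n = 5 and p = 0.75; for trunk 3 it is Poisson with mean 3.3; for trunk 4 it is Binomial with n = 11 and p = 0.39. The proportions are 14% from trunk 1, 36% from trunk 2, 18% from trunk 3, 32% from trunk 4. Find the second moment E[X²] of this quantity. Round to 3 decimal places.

16.775

For each component E[X²] = Var + (mean)², giving 1: 14.96; 2: 15; 3: 14.19; 4: 21.021.
Overall E[X²] = 0.14·14.96 + 0.36·15 + 0.18·14.19 + 0.32·21.021 = 16.7753.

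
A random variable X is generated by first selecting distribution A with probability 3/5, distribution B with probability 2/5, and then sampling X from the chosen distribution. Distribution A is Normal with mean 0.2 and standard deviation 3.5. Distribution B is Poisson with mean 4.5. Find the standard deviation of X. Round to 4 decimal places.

Per component, A: μ=0.2, E[X²]=12.29; B: μ=4.5, E[X²]=24.75.
E[X] = 0.6·0.2 + 0.4·4.5 = 1.92.
E[X²] = 0.6·12.29 + 0.4·24.75 = 17.274.
Var(X) = E[X²] − (E[X])² = 17.274 − 3.6864 = 13.5876.
SD(X) = √13.5876 = 3.68614.

3.6861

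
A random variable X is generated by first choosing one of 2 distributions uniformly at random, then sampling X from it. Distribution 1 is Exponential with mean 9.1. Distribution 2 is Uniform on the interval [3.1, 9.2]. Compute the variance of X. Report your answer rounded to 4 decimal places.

45.1310

Per component, 1: μ=9.1, E[X²]=165.62; 2: μ=6.15, E[X²]=40.9233.
E[X] = 0.5·9.1 + 0.5·6.15 = 7.625.
E[X²] = 0.5·165.62 + 0.5·40.9233 = 103.272.
Var(X) = E[X²] − (E[X])² = 103.272 − 58.1406 = 45.131.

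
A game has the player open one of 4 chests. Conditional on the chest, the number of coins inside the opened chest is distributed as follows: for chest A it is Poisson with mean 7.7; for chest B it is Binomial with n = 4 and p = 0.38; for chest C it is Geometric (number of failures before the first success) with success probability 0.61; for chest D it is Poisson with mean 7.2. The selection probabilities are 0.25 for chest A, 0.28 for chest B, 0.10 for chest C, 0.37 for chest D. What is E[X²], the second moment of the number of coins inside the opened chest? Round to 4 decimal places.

For each component E[X²] = Var + (mean)², giving A: 66.99; B: 3.2528; C: 1.45687; D: 59.04.
Overall E[X²] = 0.25·66.99 + 0.28·3.2528 + 0.1·1.45687 + 0.37·59.04 = 39.6488.

39.6488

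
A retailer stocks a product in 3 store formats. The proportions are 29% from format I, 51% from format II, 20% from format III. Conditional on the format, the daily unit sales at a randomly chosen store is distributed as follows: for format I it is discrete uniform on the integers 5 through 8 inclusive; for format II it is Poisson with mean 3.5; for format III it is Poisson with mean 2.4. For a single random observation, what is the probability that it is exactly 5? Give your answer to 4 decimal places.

Conditional on each format, P(X = 5): I: 0.25; II: 0.132169; III: 0.0601961.
By total probability, P(X = 5) = 0.29·0.25 + 0.51·0.132169 + 0.2·0.0601961 = 0.151945.

0.1519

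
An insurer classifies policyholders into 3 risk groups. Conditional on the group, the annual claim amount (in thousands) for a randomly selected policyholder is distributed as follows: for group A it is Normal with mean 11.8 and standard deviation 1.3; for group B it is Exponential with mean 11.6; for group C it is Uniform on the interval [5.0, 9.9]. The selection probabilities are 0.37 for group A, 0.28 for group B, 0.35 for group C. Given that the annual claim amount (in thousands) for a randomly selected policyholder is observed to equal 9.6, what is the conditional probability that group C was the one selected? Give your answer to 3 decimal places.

0.655

Likelihoods f(9.6 | ·): A: 0.0732955; B: 0.0376813; C: 0.204082.
Posterior ∝ prior × likelihood. Numerator for C: 0.35·0.204082 = 0.0714286.
Normalizing constant: 0.37·0.0732955 + 0.28·0.0376813 + 0.35·0.204082 = 0.109099.
P(C | observation) = 0.0714286 / 0.109099 = 0.654715.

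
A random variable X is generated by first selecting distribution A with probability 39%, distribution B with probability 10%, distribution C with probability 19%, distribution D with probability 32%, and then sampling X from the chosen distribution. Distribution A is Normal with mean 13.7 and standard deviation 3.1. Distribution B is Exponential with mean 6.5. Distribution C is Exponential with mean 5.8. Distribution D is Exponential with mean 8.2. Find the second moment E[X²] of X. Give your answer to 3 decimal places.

141.214

For each component E[X²] = Var + (mean)², giving A: 197.3; B: 84.5; C: 67.28; D: 134.48.
Overall E[X²] = 0.39·197.3 + 0.1·84.5 + 0.19·67.28 + 0.32·134.48 = 141.214.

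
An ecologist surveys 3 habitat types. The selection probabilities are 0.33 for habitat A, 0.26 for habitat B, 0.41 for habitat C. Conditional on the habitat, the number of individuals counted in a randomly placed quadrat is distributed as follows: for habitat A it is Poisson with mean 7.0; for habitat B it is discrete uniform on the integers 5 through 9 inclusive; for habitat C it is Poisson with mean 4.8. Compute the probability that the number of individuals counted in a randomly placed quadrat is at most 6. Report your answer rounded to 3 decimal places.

0.577

Conditional on each habitat, P(X ≤ 6): A: 0.449711; B: 0.4; C: 0.790805.
By total probability, P(X ≤ 6) = 0.33·0.449711 + 0.26·0.4 + 0.41·0.790805 = 0.576635.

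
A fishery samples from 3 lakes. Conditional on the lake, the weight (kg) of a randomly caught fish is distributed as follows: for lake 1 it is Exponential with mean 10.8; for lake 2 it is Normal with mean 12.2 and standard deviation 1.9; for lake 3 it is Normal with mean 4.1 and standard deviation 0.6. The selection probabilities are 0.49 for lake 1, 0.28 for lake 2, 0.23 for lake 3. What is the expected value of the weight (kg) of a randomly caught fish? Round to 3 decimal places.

Component means — 1: 10.8; 2: 12.2; 3: 4.1.
E[X] = 0.49·10.8 + 0.28·12.2 + 0.23·4.1 = 9.651.

9.651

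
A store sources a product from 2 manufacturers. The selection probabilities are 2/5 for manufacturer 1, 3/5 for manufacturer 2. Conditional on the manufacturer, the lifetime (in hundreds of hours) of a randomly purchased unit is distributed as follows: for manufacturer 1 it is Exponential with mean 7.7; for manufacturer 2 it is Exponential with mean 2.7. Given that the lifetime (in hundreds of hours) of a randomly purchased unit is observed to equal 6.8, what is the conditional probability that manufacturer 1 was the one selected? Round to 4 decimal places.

Likelihoods f(6.8 | ·): 1: 0.0537003; 2: 0.029844.
Posterior ∝ prior × likelihood. Numerator for 1: 0.4·0.0537003 = 0.0214801.
Normalizing constant: 0.4·0.0537003 + 0.6·0.029844 = 0.0393865.
P(1 | observation) = 0.0214801 / 0.0393865 = 0.545367.

0.5454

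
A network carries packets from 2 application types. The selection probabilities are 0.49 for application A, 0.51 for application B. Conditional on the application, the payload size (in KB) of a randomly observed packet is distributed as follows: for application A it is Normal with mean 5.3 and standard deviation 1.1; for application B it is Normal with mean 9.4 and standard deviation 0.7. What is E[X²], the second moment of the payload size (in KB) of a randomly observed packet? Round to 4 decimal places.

59.6705

For each component E[X²] = Var + (mean)², giving A: 29.3; B: 88.85.
Overall E[X²] = 0.49·29.3 + 0.51·88.85 = 59.6705.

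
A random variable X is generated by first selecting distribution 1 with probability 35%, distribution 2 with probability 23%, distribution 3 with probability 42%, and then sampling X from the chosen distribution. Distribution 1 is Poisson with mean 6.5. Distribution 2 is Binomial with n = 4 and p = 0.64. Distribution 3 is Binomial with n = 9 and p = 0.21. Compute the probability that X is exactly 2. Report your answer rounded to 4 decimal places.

0.2124

Conditional on each component, P(X = 2): 1: 0.0317602; 2: 0.318505; 3: 0.304881.
By total probability, P(X = 2) = 0.35·0.0317602 + 0.23·0.318505 + 0.42·0.304881 = 0.212422.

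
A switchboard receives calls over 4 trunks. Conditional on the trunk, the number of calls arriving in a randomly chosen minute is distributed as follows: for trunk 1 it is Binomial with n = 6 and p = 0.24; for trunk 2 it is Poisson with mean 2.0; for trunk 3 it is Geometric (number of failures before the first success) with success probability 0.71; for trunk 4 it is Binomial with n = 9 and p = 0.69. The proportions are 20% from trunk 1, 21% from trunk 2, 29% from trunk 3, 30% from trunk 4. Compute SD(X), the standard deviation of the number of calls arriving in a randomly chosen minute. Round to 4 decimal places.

Per component, 1: μ=1.44, E[X²]=3.168; 2: μ=2, E[X²]=6; 3: μ=0.408451, E[X²]=0.742115; 4: μ=6.21, E[X²]=40.4892.
E[X] = 0.2·1.44 + 0.21·2 + 0.29·0.408451 + 0.3·6.21 = 2.68945.
E[X²] = 0.2·3.168 + 0.21·6 + 0.29·0.742115 + 0.3·40.4892 = 14.2556.
Var(X) = E[X²] − (E[X])² = 14.2556 − 7.23315 = 7.02243.
SD(X) = √7.02243 = 2.64999.

2.6500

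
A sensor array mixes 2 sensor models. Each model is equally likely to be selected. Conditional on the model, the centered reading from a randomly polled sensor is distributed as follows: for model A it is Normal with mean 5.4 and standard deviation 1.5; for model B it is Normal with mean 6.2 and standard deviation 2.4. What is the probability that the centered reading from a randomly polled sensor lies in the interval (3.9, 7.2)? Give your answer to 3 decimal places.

0.609

Conditional on each model, P(3.9 < X < 7.2): A: 0.726275; B: 0.492592.
By total probability, P(3.9 < X < 7.2) = 0.5·0.726275 + 0.5·0.492592 = 0.609433.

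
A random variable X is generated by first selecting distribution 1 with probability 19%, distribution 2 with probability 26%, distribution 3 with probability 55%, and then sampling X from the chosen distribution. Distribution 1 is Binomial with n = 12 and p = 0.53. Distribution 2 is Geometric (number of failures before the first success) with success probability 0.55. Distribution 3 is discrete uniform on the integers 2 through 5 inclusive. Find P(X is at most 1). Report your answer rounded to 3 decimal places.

0.208

Conditional on each component, P(X ≤ 1): 1: 0.00168848; 2: 0.7975; 3: 0.
By total probability, P(X ≤ 1) = 0.19·0.00168848 + 0.26·0.7975 + 0.55·0 = 0.207671.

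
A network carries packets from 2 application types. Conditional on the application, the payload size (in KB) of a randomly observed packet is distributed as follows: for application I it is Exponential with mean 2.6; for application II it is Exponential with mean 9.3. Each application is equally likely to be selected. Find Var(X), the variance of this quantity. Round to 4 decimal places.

Per component, I: μ=2.6, E[X²]=13.52; II: μ=9.3, E[X²]=172.98.
E[X] = 0.5·2.6 + 0.5·9.3 = 5.95.
E[X²] = 0.5·13.52 + 0.5·172.98 = 93.25.
Var(X) = E[X²] − (E[X])² = 93.25 − 35.4025 = 57.8475.

57.8475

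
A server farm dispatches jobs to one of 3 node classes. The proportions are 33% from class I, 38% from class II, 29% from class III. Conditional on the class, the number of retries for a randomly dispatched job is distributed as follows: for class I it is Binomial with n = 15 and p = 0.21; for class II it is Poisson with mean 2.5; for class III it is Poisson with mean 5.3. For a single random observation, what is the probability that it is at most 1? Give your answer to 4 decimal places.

Conditional on each class, P(X ≤ 1): I: 0.145303; II: 0.287297; III: 0.031447.
By total probability, P(X ≤ 1) = 0.33·0.145303 + 0.38·0.287297 + 0.29·0.031447 = 0.166243.

0.1662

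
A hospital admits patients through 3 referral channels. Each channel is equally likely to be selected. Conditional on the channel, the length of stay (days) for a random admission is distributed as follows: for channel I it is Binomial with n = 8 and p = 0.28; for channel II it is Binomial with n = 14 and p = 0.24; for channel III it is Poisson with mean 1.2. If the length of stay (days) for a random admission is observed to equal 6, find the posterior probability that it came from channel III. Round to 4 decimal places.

0.0173

Likelihoods P(X=6 | ·): I: 0.00699473; II: 0.0638751; III: 0.00124911.
Posterior ∝ prior × likelihood. Numerator for III: 0.333333·0.00124911 = 0.000416371.
Normalizing constant: 0.333333·0.00699473 + 0.333333·0.0638751 + 0.333333·0.00124911 = 0.0240396.
P(III | observation) = 0.000416371 / 0.0240396 = 0.0173202.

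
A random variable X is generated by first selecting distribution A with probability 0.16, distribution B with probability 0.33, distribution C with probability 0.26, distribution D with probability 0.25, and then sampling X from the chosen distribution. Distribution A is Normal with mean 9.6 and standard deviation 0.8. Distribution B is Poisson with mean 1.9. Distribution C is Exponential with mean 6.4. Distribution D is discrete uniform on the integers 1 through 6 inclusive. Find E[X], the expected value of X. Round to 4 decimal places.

4.7020

Component means — A: 9.6; B: 1.9; C: 6.4; D: 3.5.
E[X] = 0.16·9.6 + 0.33·1.9 + 0.26·6.4 + 0.25·3.5 = 4.702.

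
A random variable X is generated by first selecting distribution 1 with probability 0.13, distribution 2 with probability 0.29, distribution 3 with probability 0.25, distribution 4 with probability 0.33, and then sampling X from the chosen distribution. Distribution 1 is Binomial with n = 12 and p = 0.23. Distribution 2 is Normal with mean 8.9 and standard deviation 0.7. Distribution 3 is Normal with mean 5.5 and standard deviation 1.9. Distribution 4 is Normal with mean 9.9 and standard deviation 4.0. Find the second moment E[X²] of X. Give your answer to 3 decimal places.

70.468

For each component E[X²] = Var + (mean)², giving 1: 9.7428; 2: 79.7; 3: 33.86; 4: 114.01.
Overall E[X²] = 0.13·9.7428 + 0.29·79.7 + 0.25·33.86 + 0.33·114.01 = 70.4679.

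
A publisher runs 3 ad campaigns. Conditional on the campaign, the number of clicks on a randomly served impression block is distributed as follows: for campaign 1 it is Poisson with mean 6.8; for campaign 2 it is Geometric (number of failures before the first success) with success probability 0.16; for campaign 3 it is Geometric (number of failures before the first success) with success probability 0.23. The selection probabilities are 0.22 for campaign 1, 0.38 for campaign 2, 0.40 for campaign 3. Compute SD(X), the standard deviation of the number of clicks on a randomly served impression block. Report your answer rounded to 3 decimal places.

Per component, 1: μ=6.8, E[X²]=53.04; 2: μ=5.25, E[X²]=60.375; 3: μ=3.34783, E[X²]=25.7637.
E[X] = 0.22·6.8 + 0.38·5.25 + 0.4·3.34783 = 4.83013.
E[X²] = 0.22·53.04 + 0.38·60.375 + 0.4·25.7637 = 44.9168.
Var(X) = E[X²] − (E[X])² = 44.9168 − 23.3302 = 21.5866.
SD(X) = √21.5866 = 4.64614.

4.646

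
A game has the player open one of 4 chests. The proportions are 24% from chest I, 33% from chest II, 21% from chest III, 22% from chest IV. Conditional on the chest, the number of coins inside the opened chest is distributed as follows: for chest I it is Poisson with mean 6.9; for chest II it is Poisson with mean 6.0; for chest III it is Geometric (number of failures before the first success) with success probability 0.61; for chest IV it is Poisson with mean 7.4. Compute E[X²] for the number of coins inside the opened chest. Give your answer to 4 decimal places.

For each component E[X²] = Var + (mean)², giving I: 54.51; II: 42; III: 1.45687; IV: 62.16.
Overall E[X²] = 0.24·54.51 + 0.33·42 + 0.21·1.45687 + 0.22·62.16 = 40.9235.

40.9235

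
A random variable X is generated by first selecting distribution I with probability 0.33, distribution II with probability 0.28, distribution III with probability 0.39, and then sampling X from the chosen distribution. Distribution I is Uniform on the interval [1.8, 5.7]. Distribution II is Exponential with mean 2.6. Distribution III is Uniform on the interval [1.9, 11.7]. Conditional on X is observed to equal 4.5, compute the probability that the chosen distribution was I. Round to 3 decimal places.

0.590

Likelihoods f(4.5 | ·): I: 0.25641; II: 0.0681339; III: 0.102041.
Posterior ∝ prior × likelihood. Numerator for I: 0.33·0.25641 = 0.0846154.
Normalizing constant: 0.33·0.25641 + 0.28·0.0681339 + 0.39·0.102041 = 0.143489.
P(I | observation) = 0.0846154 / 0.143489 = 0.5897.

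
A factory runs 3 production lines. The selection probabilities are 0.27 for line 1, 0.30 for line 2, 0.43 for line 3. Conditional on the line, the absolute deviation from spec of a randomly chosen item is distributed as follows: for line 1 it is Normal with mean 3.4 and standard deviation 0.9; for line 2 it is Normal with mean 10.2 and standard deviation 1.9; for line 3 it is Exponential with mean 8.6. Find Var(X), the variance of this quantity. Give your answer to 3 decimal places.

40.320

Per component, 1: μ=3.4, E[X²]=12.37; 2: μ=10.2, E[X²]=107.65; 3: μ=8.6, E[X²]=147.92.
E[X] = 0.27·3.4 + 0.3·10.2 + 0.43·8.6 = 7.676.
E[X²] = 0.27·12.37 + 0.3·107.65 + 0.43·147.92 = 99.2405.
Var(X) = E[X²] − (E[X])² = 99.2405 − 58.921 = 40.3195.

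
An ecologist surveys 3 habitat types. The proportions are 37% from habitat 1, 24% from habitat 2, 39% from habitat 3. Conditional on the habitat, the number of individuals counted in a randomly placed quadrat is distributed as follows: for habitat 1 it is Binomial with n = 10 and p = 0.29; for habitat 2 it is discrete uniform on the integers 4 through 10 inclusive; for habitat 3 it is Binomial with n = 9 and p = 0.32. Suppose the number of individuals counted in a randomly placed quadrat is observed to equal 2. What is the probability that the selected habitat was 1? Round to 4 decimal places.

0.4833

Likelihoods P(X=2 | ·): 1: 0.244385; 2: 0; 3: 0.247836.
Posterior ∝ prior × likelihood. Numerator for 1: 0.37·0.244385 = 0.0904226.
Normalizing constant: 0.37·0.244385 + 0.24·0 + 0.39·0.247836 = 0.187079.
P(1 | observation) = 0.0904226 / 0.187079 = 0.48334.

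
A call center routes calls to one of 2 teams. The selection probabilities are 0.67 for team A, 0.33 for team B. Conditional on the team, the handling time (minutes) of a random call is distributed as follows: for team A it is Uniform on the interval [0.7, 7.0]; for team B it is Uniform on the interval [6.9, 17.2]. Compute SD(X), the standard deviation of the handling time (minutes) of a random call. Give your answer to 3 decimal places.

4.472

Per component, A: μ=3.85, E[X²]=18.13; B: μ=12.05, E[X²]=154.043.
E[X] = 0.67·3.85 + 0.33·12.05 = 6.556.
E[X²] = 0.67·18.13 + 0.33·154.043 = 62.9814.
Var(X) = E[X²] − (E[X])² = 62.9814 − 42.9811 = 20.0003.
SD(X) = √20.0003 = 4.47217.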